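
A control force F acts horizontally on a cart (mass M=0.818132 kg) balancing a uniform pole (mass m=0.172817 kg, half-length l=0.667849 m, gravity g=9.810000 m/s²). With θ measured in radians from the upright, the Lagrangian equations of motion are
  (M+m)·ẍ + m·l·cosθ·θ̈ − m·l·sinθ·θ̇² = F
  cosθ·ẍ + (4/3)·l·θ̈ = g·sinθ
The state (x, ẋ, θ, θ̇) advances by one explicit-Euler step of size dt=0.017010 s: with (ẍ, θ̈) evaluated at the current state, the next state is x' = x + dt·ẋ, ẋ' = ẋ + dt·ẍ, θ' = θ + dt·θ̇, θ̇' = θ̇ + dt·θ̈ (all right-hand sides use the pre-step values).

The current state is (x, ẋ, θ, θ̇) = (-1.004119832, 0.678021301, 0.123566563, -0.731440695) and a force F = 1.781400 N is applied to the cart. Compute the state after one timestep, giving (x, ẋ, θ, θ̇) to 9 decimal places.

sinθ=0.123252353, cosθ=0.992375361
temp = (F + m·l·θ̇²·sinθ)/(M+m) = (1.781400 + 0.007610588)/0.990949 = 1.805350818
θ̈ = (g·sinθ − cosθ·temp)/(l·(4/3 − m·cos²θ/(M+m))) = -0.750846232
ẍ = temp − m·l·θ̈·cosθ/(M+m) = 1.892134969
Euler: x'=-1.004119832+0.017010·0.678021301=-0.992586690, ẋ'=0.678021301+0.017010·1.892134969=0.710206517
       θ'=0.123566563+0.017010·-0.731440695=0.111124757, θ̇'=-0.731440695+0.017010·-0.750846232=-0.744212589

(-0.992586690, 0.710206517, 0.111124757, -0.744212589)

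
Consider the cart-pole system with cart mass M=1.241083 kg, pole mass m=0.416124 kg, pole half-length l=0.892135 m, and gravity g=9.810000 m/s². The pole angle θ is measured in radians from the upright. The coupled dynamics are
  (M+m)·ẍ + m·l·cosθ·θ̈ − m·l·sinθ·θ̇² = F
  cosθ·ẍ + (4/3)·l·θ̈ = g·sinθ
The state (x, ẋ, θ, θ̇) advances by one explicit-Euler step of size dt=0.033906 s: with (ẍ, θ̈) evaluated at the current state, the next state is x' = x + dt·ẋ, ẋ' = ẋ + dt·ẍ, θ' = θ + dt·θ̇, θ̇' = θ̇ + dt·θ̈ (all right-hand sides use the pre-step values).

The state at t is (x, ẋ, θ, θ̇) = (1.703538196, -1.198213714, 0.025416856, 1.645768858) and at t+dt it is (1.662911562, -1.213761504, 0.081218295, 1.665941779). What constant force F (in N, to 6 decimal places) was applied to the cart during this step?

ẍ = (ẋ'−ẋ)/dt = (-1.213761504−-1.198213714)/0.033906 = -0.458556
θ̈ = (θ̇'−θ̇)/dt = (1.665941779−1.645768858)/0.033906 = 0.594966
sinθ=0.025414, cosθ=0.999677
F = (M+m)·ẍ + m·l·cosθ·θ̈ − m·l·sinθ·θ̇² = -0.759922 + 0.220803 − 0.025554 = -0.564673

F = -0.564673 N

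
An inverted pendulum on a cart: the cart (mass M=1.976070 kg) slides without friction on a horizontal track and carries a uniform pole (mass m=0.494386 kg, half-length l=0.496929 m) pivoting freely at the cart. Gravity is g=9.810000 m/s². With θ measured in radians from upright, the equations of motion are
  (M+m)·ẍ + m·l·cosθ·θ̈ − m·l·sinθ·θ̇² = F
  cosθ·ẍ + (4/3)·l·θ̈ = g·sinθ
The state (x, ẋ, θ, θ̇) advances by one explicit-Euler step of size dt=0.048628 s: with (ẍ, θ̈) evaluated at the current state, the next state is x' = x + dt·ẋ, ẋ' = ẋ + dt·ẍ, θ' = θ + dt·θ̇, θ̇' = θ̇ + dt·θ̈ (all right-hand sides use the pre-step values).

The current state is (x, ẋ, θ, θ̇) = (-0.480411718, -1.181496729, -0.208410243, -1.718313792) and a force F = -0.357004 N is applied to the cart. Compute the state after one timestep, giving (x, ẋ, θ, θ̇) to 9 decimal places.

sinθ=-0.206904806, cosθ=0.978361079
temp = (F + m·l·θ̇²·sinθ)/(M+m) = (-0.357004 + -0.150084567)/2.470456 = -0.205261121
θ̈ = (g·sinθ − cosθ·temp)/(l·(4/3 − m·cos²θ/(M+m))) = -3.223418900
ẍ = temp − m·l·θ̈·cosθ/(M+m) = 0.108355664
Euler: x'=-0.480411718+0.048628·-1.181496729=-0.537865541, ẋ'=-1.181496729+0.048628·0.108355664=-1.176227610
       θ'=-0.208410243+0.048628·-1.718313792=-0.291968406, θ̇'=-1.718313792+0.048628·-3.223418900=-1.875062206

(-0.537865541, -1.176227610, -0.291968406, -1.875062206)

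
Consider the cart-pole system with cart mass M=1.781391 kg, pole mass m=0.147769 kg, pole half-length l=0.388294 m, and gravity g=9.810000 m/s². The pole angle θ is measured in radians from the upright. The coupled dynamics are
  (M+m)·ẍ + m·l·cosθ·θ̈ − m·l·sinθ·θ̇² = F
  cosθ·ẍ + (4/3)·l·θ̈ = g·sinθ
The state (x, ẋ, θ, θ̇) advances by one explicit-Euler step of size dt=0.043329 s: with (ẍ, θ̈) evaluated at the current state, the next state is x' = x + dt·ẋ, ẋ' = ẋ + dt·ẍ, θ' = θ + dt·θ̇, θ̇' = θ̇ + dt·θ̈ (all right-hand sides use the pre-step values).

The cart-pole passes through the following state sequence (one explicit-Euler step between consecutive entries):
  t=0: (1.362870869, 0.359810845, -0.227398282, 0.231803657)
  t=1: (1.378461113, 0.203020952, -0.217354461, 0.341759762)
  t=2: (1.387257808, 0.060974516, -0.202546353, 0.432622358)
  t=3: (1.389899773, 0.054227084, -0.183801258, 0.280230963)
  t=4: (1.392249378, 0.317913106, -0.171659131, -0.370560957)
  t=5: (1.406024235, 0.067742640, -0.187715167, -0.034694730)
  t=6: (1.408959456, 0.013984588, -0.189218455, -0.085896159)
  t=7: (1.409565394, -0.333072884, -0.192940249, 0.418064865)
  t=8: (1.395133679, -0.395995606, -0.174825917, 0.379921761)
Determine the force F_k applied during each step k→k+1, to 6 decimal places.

step 0→1:
  ẍ = (ẋ'−ẋ)/dt = (0.203020952−0.359810845)/0.043329 = -3.618590
  θ̈ = (θ̇'−θ̇)/dt = (0.341759762−0.231803657)/0.043329 = 2.537702
  sinθ=-0.225444, cosθ=0.974256
  F = (M+m)·ẍ + m·l·cosθ·θ̈ − m·l·sinθ·θ̇² = -6.980839 + 0.141859 − -0.000695 = -6.838285
step 1→2:
  ẍ = (ẋ'−ẋ)/dt = (0.060974516−0.203020952)/0.043329 = -3.278323
  θ̈ = (θ̇'−θ̇)/dt = (0.432622358−0.341759762)/0.043329 = 2.097039
  sinθ=-0.215647, cosθ=0.976471
  F = (M+m)·ẍ + m·l·cosθ·θ̈ − m·l·sinθ·θ̇² = -6.324409 + 0.117492 − -0.001445 = -6.205471
step 2→3:
  ẍ = (ẋ'−ẋ)/dt = (0.054227084−0.060974516)/0.043329 = -0.155726
  θ̈ = (θ̇'−θ̇)/dt = (0.280230963−0.432622358)/0.043329 = -3.517076
  sinθ=-0.201164, cosθ=0.979558
  F = (M+m)·ẍ + m·l·cosθ·θ̈ − m·l·sinθ·θ̇² = -0.300419 + -0.197677 − -0.002160 = -0.495936
step 3→4:
  ẍ = (ẋ'−ẋ)/dt = (0.317913106−0.054227084)/0.043329 = 6.085671
  θ̈ = (θ̇'−θ̇)/dt = (-0.370560957−0.280230963)/0.043329 = -15.019777
  sinθ=-0.182768, cosθ=0.983156
  F = (M+m)·ẍ + m·l·cosθ·θ̈ − m·l·sinθ·θ̇² = 11.740232 + -0.847286 − -0.000824 = 10.893770
step 4→5:
  ẍ = (ẋ'−ẋ)/dt = (0.067742640−0.317913106)/0.043329 = -5.773742
  θ̈ = (θ̇'−θ̇)/dt = (-0.034694730−-0.370560957)/0.043329 = 7.751534
  sinθ=-0.170817, cosθ=0.985303
  F = (M+m)·ẍ + m·l·cosθ·θ̈ − m·l·sinθ·θ̇² = -11.138472 + 0.438229 − -0.001346 = -10.698897
step 5→6:
  ẍ = (ẋ'−ẋ)/dt = (0.013984588−0.067742640)/0.043329 = -1.240694
  θ̈ = (θ̇'−θ̇)/dt = (-0.085896159−-0.034694730)/0.043329 = -1.181690
  sinθ=-0.186615, cosθ=0.982433
  F = (M+m)·ẍ + m·l·cosθ·θ̈ − m·l·sinθ·θ̇² = -2.393498 + -0.066612 − -0.000013 = -2.460097
step 6→7:
  ẍ = (ẋ'−ẋ)/dt = (-0.333072884−0.013984588)/0.043329 = -8.009820
  θ̈ = (θ̇'−θ̇)/dt = (0.418064865−-0.085896159)/0.043329 = 11.631033
  sinθ=-0.188091, cosθ=0.982152
  F = (M+m)·ẍ + m·l·cosθ·θ̈ − m·l·sinθ·θ̇² = -15.452223 + 0.655452 − -0.000080 = -14.796692
step 7→8:
  ẍ = (ẋ'−ẋ)/dt = (-0.395995606−-0.333072884)/0.043329 = -1.452208
  θ̈ = (θ̇'−θ̇)/dt = (0.379921761−0.418064865)/0.043329 = -0.880314
  sinθ=-0.191745, cosθ=0.981445
  F = (M+m)·ẍ + m·l·cosθ·θ̈ − m·l·sinθ·θ̇² = -2.801542 + -0.049573 − -0.001923 = -2.849192

F_0 = -6.838285 N
F_1 = -6.205471 N
F_2 = -0.495936 N
F_3 = 10.893770 N
F_4 = -10.698897 N
F_5 = -2.460097 N
F_6 = -14.796692 N
F_7 = -2.849192 N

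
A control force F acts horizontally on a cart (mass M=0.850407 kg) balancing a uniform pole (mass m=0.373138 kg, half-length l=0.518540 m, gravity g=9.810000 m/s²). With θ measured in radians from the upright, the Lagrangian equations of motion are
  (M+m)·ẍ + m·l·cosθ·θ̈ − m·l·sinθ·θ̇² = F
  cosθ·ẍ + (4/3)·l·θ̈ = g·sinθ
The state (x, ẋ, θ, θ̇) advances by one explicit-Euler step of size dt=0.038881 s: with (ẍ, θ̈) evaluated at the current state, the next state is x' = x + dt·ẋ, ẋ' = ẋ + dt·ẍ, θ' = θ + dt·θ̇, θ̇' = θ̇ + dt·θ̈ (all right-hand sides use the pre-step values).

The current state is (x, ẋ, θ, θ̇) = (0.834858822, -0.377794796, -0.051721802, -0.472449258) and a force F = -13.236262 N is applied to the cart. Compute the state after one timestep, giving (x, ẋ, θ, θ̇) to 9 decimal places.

(0.820169783, -0.916966287, -0.070091102, 0.277827579)

sinθ=-0.051698745, cosθ=0.998662726
temp = (F + m·l·θ̇²·sinθ)/(M+m) = (-13.236262 + -0.002232760)/1.223545 = -10.819785754
θ̈ = (g·sinθ − cosθ·temp)/(l·(4/3 − m·cos²θ/(M+m))) = 19.296747426
ẍ = temp − m·l·θ̈·cosθ/(M+m) = -13.867222844
Euler: x'=0.834858822+0.038881·-0.377794796=0.820169783, ẋ'=-0.377794796+0.038881·-13.867222844=-0.916966287
       θ'=-0.051721802+0.038881·-0.472449258=-0.070091102, θ̇'=-0.472449258+0.038881·19.296747426=0.277827579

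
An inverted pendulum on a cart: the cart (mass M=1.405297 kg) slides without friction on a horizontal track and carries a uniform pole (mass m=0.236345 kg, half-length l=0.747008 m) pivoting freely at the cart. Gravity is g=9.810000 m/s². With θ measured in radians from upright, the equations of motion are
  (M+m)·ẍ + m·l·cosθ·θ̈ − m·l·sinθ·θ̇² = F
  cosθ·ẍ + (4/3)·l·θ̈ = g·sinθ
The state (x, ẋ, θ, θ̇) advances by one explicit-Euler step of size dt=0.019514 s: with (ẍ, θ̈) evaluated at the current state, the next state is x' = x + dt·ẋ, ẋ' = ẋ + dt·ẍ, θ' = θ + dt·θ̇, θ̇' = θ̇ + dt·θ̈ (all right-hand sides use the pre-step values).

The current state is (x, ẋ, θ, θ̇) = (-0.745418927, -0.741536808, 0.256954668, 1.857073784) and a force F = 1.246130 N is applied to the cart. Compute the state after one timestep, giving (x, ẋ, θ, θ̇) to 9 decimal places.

sinθ=0.254136386, cosθ=0.967168391
temp = (F + m·l·θ̇²·sinθ)/(M+m) = (1.246130 + 0.154737950)/1.641642 = 0.853333401
θ̈ = (g·sinθ − cosθ·temp)/(l·(4/3 − m·cos²θ/(M+m))) = 1.862565043
ẍ = temp − m·l·θ̈·cosθ/(M+m) = 0.659598993
Euler: x'=-0.745418927+0.019514·-0.741536808=-0.759889276, ẋ'=-0.741536808+0.019514·0.659598993=-0.728665393
       θ'=0.256954668+0.019514·1.857073784=0.293193606, θ̇'=1.857073784+0.019514·1.862565043=1.893419878

(-0.759889276, -0.728665393, 0.293193606, 1.893419878)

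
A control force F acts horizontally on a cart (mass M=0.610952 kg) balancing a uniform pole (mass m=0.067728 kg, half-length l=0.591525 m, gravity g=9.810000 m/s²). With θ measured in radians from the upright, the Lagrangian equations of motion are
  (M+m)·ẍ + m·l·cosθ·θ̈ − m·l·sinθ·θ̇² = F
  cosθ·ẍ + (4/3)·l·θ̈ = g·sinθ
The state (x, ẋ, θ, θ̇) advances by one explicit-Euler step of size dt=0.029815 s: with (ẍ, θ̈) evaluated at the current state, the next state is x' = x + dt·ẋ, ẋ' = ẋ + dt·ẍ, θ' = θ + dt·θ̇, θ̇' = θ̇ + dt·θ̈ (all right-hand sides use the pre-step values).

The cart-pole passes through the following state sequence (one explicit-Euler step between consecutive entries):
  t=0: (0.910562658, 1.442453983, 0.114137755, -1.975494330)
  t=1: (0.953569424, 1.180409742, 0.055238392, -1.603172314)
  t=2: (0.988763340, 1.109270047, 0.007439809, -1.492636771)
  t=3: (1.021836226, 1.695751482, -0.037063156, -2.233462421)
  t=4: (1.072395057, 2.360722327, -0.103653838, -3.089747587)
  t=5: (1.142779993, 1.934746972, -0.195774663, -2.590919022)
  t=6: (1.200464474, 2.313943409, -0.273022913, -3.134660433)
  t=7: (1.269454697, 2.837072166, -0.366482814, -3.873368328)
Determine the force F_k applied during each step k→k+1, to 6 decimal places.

step 0→1:
  ẍ = (ẋ'−ẋ)/dt = (1.180409742−1.442453983)/0.029815 = -8.789007
  θ̈ = (θ̇'−θ̇)/dt = (-1.603172314−-1.975494330)/0.029815 = 12.487742
  sinθ=0.113890, cosθ=0.993493
  F = (M+m)·ẍ + m·l·cosθ·θ̈ − m·l·sinθ·θ̇² = -5.964923 + 0.497039 − 0.017807 = -5.485691
step 1→2:
  ẍ = (ẋ'−ẋ)/dt = (1.109270047−1.180409742)/0.029815 = -2.386037
  θ̈ = (θ̇'−θ̇)/dt = (-1.492636771−-1.603172314)/0.029815 = 3.707380
  sinθ=0.055210, cosθ=0.998475
  F = (M+m)·ẍ + m·l·cosθ·θ̈ − m·l·sinθ·θ̇² = -1.619356 + 0.148302 − 0.005685 = -1.476739
step 2→3:
  ẍ = (ẋ'−ẋ)/dt = (1.695751482−1.109270047)/0.029815 = 19.670684
  θ̈ = (θ̇'−θ̇)/dt = (-2.233462421−-1.492636771)/0.029815 = -24.847414
  sinθ=0.007440, cosθ=0.999972
  F = (M+m)·ẍ + m·l·cosθ·θ̈ − m·l·sinθ·θ̇² = 13.350100 + -0.995430 − 0.000664 = 12.354006
step 3→4:
  ẍ = (ẋ'−ẋ)/dt = (2.360722327−1.695751482)/0.029815 = 22.303231
  θ̈ = (θ̇'−θ̇)/dt = (-3.089747587−-2.233462421)/0.029815 = -28.719945
  sinθ=-0.037055, cosθ=0.999313
  F = (M+m)·ẍ + m·l·cosθ·θ̈ − m·l·sinθ·θ̇² = 15.136757 + -1.149811 − -0.007405 = 13.994351
step 4→5:
  ẍ = (ẋ'−ẋ)/dt = (1.934746972−2.360722327)/0.029815 = -14.287283
  θ̈ = (θ̇'−θ̇)/dt = (-2.590919022−-3.089747587)/0.029815 = 16.730792
  sinθ=-0.103468, cosθ=0.994633
  F = (M+m)·ẍ + m·l·cosθ·θ̈ − m·l·sinθ·θ̇² = -9.696494 + 0.666685 − -0.039573 = -8.990236
step 5→6:
  ẍ = (ẋ'−ẋ)/dt = (2.313943409−1.934746972)/0.029815 = 12.718311
  θ̈ = (θ̇'−θ̇)/dt = (-3.134660433−-2.590919022)/0.029815 = -18.237176
  sinθ=-0.194526, cosθ=0.980897
  F = (M+m)·ẍ + m·l·cosθ·θ̈ − m·l·sinθ·θ̇² = 8.631663 + -0.716675 − -0.052315 = 7.967303
step 6→7:
  ẍ = (ẋ'−ẋ)/dt = (2.837072166−2.313943409)/0.029815 = 17.545824
  θ̈ = (θ̇'−θ̇)/dt = (-3.873368328−-3.134660433)/0.029815 = -24.776384
  sinθ=-0.269644, cosθ=0.962960
  F = (M+m)·ẍ + m·l·cosθ·θ̈ − m·l·sinθ·θ̇² = 11.908000 + -0.955845 − -0.106148 = 11.058303

F_0 = -5.485691 N
F_1 = -1.476739 N
F_2 = 12.354006 N
F_3 = 13.994351 N
F_4 = -8.990236 N
F_5 = 7.967303 N
F_6 = 11.058303 N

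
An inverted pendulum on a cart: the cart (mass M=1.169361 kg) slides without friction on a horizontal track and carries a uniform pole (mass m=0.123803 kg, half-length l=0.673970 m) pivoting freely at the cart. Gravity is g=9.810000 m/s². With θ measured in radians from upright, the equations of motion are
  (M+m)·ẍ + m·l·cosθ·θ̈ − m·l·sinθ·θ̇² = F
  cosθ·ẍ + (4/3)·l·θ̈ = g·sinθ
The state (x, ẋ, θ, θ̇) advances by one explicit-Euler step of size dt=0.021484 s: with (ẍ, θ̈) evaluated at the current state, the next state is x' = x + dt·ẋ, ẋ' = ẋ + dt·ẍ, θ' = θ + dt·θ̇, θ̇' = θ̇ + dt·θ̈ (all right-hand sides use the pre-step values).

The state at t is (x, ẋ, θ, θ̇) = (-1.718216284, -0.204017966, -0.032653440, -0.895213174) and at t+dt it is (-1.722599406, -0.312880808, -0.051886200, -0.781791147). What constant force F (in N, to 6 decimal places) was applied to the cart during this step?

ẍ = (ẋ'−ẋ)/dt = (-0.312880808−-0.204017966)/0.021484 = -5.067159
θ̈ = (θ̇'−θ̇)/dt = (-0.781791147−-0.895213174)/0.021484 = 5.279372
sinθ=-0.032648, cosθ=0.999467
F = (M+m)·ẍ + m·l·cosθ·θ̈ − m·l·sinθ·θ̇² = -6.552667 + 0.440273 − -0.002183 = -6.110211

F = -6.110211 N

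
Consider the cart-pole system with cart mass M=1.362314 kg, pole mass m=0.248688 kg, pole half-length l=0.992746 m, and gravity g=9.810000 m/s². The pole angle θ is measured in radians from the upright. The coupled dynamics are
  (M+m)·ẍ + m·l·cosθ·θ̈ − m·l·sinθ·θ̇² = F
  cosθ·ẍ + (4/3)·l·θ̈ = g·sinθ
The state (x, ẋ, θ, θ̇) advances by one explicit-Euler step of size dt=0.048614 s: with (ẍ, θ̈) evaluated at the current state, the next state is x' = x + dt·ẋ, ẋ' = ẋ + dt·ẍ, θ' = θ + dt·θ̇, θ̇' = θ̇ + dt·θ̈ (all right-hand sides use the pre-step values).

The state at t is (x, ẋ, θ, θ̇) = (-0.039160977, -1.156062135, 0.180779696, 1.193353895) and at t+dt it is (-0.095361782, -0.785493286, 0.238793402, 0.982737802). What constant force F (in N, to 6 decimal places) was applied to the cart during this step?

ẍ = (ẋ'−ẋ)/dt = (-0.785493286−-1.156062135)/0.048614 = 7.622678
θ̈ = (θ̇'−θ̇)/dt = (0.982737802−1.193353895)/0.048614 = -4.332416
sinθ=0.179797, cosθ=0.983704
F = (M+m)·ẍ + m·l·cosθ·θ̈ − m·l·sinθ·θ̇² = 12.280149 + -1.052174 − 0.063214 = 11.164761

F = 11.164761 N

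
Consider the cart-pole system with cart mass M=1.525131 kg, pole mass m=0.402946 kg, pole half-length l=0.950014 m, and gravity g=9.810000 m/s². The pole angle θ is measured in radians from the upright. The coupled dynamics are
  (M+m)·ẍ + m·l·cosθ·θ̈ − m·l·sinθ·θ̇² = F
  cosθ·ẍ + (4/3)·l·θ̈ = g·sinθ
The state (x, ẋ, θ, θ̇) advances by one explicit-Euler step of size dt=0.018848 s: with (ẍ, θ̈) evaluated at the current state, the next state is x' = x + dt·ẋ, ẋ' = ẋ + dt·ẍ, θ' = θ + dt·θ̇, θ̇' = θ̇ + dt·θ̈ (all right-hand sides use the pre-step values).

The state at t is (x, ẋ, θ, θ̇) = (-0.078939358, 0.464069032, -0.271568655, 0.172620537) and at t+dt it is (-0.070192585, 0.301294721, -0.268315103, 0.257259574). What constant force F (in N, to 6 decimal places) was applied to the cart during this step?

ẍ = (ẋ'−ẋ)/dt = (0.301294721−0.464069032)/0.018848 = -8.636158
θ̈ = (θ̇'−θ̇)/dt = (0.257259574−0.172620537)/0.018848 = 4.490611
sinθ=-0.268243, cosθ=0.963351
F = (M+m)·ẍ + m·l·cosθ·θ̈ − m·l·sinθ·θ̇² = -16.651178 + 1.656025 − -0.003060 = -14.992093

F = -14.992093 N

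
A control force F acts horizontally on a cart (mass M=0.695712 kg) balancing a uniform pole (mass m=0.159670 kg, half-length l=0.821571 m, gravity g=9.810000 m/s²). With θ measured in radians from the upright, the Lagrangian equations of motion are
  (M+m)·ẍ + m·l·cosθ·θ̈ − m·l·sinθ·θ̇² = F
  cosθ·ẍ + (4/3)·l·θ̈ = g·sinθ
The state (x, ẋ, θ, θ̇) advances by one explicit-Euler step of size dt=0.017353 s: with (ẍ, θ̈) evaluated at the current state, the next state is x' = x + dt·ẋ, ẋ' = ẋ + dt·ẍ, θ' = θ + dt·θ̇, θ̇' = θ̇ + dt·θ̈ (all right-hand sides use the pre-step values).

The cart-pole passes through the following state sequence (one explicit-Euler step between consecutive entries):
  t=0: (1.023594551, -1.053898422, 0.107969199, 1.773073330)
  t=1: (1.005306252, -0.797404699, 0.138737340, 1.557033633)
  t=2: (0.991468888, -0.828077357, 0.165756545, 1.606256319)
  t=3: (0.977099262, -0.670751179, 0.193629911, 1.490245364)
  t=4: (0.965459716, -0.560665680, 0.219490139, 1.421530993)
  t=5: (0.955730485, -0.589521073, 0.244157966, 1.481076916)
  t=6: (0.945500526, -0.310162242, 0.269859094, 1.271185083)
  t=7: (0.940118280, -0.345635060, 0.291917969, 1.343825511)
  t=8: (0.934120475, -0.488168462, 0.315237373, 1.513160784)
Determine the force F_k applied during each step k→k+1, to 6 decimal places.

F_0 = 10.975268 N
F_1 = -1.187405 N
F_2 = 6.834274 N
F_3 = 4.860650 N
F_4 = -1.040748 N
F_5 = 12.161261 N
F_6 = -1.275822 N
F_7 = -5.868143 N

step 0→1:
  ẍ = (ẋ'−ẋ)/dt = (-0.797404699−-1.053898422)/0.017353 = 14.780944
  θ̈ = (θ̇'−θ̇)/dt = (1.557033633−1.773073330)/0.017353 = -12.449703
  sinθ=0.107760, cosθ=0.994177
  F = (M+m)·ẍ + m·l·cosθ·θ̈ − m·l·sinθ·θ̇² = 12.643354 + -1.623645 − 0.044440 = 10.975268
step 1→2:
  ẍ = (ẋ'−ẋ)/dt = (-0.828077357−-0.797404699)/0.017353 = -1.767571
  θ̈ = (θ̇'−θ̇)/dt = (1.606256319−1.557033633)/0.017353 = 2.836552
  sinθ=0.138293, cosθ=0.990391
  F = (M+m)·ẍ + m·l·cosθ·θ̈ − m·l·sinθ·θ̇² = -1.511948 + 0.368524 − 0.043981 = -1.187405
step 2→3:
  ẍ = (ẋ'−ẋ)/dt = (-0.670751179−-0.828077357)/0.017353 = 9.066224
  θ̈ = (θ̇'−θ̇)/dt = (1.490245364−1.606256319)/0.017353 = -6.685354
  sinθ=0.164999, cosθ=0.986294
  F = (M+m)·ẍ + m·l·cosθ·θ̈ − m·l·sinθ·θ̇² = 7.755084 + -0.864966 − 0.055844 = 6.834274
step 3→4:
  ẍ = (ẋ'−ẋ)/dt = (-0.560665680−-0.670751179)/0.017353 = 6.343889
  θ̈ = (θ̇'−θ̇)/dt = (1.421530993−1.490245364)/0.017353 = -3.959798
  sinθ=0.192422, cosθ=0.981312
  F = (M+m)·ẍ + m·l·cosθ·θ̈ − m·l·sinθ·θ̇² = 5.426448 + -0.509740 − 0.056058 = 4.860650
step 4→5:
  ẍ = (ẋ'−ẋ)/dt = (-0.589521073−-0.560665680)/0.017353 = -1.662847
  θ̈ = (θ̇'−θ̇)/dt = (1.481076916−1.421530993)/0.017353 = 3.431448
  sinθ=0.217732, cosθ=0.976009
  F = (M+m)·ẍ + m·l·cosθ·θ̈ − m·l·sinθ·θ̇² = -1.422370 + 0.439339 − 0.057717 = -1.040748
step 5→6:
  ẍ = (ẋ'−ẋ)/dt = (-0.310162242−-0.589521073)/0.017353 = 16.098590
  θ̈ = (θ̇'−θ̇)/dt = (1.271185083−1.481076916)/0.017353 = -12.095421
  sinθ=0.241739, cosθ=0.970341
  F = (M+m)·ẍ + m·l·cosθ·θ̈ − m·l·sinθ·θ̇² = 13.770444 + -1.539621 − 0.069562 = 12.161261
step 6→7:
  ẍ = (ẋ'−ẋ)/dt = (-0.345635060−-0.310162242)/0.017353 = -2.044189
  θ̈ = (θ̇'−θ̇)/dt = (1.343825511−1.271185083)/0.017353 = 4.186044
  sinθ=0.266596, cosθ=0.963808
  F = (M+m)·ẍ + m·l·cosθ·θ̈ − m·l·sinθ·θ̇² = -1.748563 + 0.529253 − 0.056512 = -1.275822
step 7→8:
  ẍ = (ẋ'−ẋ)/dt = (-0.488168462−-0.345635060)/0.017353 = -8.213761
  θ̈ = (θ̇'−θ̇)/dt = (1.513160784−1.343825511)/0.017353 = 9.758271
  sinθ=0.287790, cosθ=0.957694
  F = (M+m)·ẍ + m·l·cosθ·θ̈ − m·l·sinθ·θ̇² = -7.025904 + 1.225936 − 0.068176 = -5.868143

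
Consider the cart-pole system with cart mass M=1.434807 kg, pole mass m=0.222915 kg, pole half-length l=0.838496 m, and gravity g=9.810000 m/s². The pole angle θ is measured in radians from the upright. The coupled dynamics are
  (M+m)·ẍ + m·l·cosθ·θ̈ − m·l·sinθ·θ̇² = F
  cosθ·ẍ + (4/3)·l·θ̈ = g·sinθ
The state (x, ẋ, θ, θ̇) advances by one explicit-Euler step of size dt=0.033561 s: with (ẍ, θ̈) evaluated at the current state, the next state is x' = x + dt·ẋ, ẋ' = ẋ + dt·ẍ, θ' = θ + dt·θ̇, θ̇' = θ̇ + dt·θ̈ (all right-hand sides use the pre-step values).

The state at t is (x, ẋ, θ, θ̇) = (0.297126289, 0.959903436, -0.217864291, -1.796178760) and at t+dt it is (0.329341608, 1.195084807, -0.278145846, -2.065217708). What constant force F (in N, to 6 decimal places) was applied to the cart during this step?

ẍ = (ẋ'−ẋ)/dt = (1.195084807−0.959903436)/0.033561 = 7.007579
θ̈ = (θ̇'−θ̇)/dt = (-2.065217708−-1.796178760)/0.033561 = -8.016416
sinθ=-0.216145, cosθ=0.976361
F = (M+m)·ẍ + m·l·cosθ·θ̈ − m·l·sinθ·θ̇² = 11.616618 + -1.462955 − -0.130342 = 10.284005

F = 10.284005 N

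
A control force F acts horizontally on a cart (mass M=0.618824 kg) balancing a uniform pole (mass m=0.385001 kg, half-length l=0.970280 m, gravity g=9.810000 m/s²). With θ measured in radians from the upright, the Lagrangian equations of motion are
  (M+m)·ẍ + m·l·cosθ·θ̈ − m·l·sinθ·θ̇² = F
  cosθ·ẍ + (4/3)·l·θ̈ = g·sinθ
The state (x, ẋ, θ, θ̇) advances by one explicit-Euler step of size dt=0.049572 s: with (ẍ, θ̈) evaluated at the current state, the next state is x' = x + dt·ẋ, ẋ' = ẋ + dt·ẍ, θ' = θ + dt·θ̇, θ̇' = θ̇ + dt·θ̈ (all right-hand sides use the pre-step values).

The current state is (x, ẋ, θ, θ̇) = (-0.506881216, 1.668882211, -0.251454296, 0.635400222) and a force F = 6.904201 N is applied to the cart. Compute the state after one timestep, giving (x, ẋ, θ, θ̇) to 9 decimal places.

sinθ=-0.248812783, cosθ=0.968551599
temp = (F + m·l·θ̇²·sinθ)/(M+m) = (6.904201 + -0.037525488)/1.003825 = 6.840510559
θ̈ = (g·sinθ − cosθ·temp)/(l·(4/3 − m·cos²θ/(M+m))) = -9.597872813
ẍ = temp − m·l·θ̈·cosθ/(M+m) = 10.299893842
Euler: x'=-0.506881216+0.049572·1.668882211=-0.424151387, ẋ'=1.668882211+0.049572·10.299893842=2.179468549
       θ'=-0.251454296+0.049572·0.635400222=-0.219956236, θ̇'=0.635400222+0.049572·-9.597872813=0.159614471

(-0.424151387, 2.179468549, -0.219956236, 0.159614471)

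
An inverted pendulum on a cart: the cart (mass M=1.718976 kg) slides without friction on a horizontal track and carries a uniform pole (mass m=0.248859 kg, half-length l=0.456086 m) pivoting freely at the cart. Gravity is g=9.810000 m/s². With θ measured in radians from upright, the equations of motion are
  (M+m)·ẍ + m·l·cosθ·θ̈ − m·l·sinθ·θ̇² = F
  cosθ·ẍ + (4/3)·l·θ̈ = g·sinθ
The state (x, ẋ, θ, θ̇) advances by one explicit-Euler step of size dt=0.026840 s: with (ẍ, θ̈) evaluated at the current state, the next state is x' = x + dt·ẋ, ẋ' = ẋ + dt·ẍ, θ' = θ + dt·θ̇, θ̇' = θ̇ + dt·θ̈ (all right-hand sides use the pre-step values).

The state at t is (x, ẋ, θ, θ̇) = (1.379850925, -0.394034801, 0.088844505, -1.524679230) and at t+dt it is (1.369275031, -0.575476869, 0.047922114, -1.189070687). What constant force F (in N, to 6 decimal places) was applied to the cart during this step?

ẍ = (ẋ'−ẋ)/dt = (-0.575476869−-0.394034801)/0.026840 = -6.760137
θ̈ = (θ̇'−θ̇)/dt = (-1.189070687−-1.524679230)/0.026840 = 12.504044
sinθ=0.088728, cosθ=0.996056
F = (M+m)·ẍ + m·l·cosθ·θ̈ − m·l·sinθ·θ̇² = -13.302834 + 1.413625 − 0.023411 = -11.912619

F = -11.912619 N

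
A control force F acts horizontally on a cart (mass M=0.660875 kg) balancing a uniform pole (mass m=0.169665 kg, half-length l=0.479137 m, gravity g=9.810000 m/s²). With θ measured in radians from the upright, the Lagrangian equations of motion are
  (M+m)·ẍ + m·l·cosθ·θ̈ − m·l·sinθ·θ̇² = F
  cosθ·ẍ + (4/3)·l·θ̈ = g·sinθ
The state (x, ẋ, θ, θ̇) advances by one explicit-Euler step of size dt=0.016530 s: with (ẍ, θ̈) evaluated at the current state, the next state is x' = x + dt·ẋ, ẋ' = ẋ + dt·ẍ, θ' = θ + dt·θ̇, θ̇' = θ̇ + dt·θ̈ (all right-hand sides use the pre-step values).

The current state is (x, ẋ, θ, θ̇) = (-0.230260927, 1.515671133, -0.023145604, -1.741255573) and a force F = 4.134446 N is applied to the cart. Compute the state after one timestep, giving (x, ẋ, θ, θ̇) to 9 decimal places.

sinθ=-0.023143537, cosθ=0.999732152
temp = (F + m·l·θ̇²·sinθ)/(M+m) = (4.134446 + -0.005704358)/0.830540 = 4.971153277
θ̈ = (g·sinθ − cosθ·temp)/(l·(4/3 − m·cos²θ/(M+m))) = -9.605629103
ẍ = temp − m·l·θ̈·cosθ/(M+m) = 5.911094918
Euler: x'=-0.230260927+0.016530·1.515671133=-0.205206883, ẋ'=1.515671133+0.016530·5.911094918=1.613381532
       θ'=-0.023145604+0.016530·-1.741255573=-0.051928559, θ̇'=-1.741255573+0.016530·-9.605629103=-1.900036622

(-0.205206883, 1.613381532, -0.051928559, -1.900036622)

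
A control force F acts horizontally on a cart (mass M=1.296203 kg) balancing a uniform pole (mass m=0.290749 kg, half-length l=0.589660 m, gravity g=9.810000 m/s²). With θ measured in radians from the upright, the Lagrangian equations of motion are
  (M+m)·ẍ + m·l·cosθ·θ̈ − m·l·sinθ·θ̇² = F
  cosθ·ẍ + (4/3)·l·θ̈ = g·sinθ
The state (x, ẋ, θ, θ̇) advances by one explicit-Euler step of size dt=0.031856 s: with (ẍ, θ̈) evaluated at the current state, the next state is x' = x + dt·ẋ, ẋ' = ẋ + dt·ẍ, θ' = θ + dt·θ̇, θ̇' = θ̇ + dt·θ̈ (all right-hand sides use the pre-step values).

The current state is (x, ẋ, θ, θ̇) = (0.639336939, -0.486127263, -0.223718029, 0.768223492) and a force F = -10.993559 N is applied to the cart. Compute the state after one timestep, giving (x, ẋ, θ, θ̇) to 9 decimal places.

(0.623850869, -0.729805411, -0.199245501, 0.982254113)

sinθ=-0.221856521, cosθ=0.975079322
temp = (F + m·l·θ̇²·sinθ)/(M+m) = (-10.993559 + -0.022447463)/1.586952 = -6.941612893
θ̈ = (g·sinθ − cosθ·temp)/(l·(4/3 − m·cos²θ/(M+m))) = 6.718691001
ẍ = temp − m·l·θ̈·cosθ/(M+m) = -7.649364267
Euler: x'=0.639336939+0.031856·-0.486127263=0.623850869, ẋ'=-0.486127263+0.031856·-7.649364267=-0.729805411
       θ'=-0.223718029+0.031856·0.768223492=-0.199245501, θ̇'=0.768223492+0.031856·6.718691001=0.982254113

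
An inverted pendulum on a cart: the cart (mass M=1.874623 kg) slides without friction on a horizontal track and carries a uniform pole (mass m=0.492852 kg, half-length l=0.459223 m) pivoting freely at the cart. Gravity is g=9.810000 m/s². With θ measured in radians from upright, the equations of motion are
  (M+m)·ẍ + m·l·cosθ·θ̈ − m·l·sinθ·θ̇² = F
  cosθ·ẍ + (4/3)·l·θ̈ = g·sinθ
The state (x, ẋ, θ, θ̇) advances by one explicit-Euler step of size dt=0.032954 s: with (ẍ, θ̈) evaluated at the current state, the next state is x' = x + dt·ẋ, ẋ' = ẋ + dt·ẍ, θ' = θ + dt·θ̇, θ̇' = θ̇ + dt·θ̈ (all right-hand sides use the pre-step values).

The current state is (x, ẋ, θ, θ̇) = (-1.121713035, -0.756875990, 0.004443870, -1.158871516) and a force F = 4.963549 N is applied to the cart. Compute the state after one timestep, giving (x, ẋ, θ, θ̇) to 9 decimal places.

(-1.146655126, -0.675246822, -0.033745582, -1.289840171)

sinθ=0.004443855, cosθ=0.999990126
temp = (F + m·l·θ̇²·sinθ)/(M+m) = (4.963549 + 0.001350737)/2.367475 = 2.097128686
θ̈ = (g·sinθ − cosθ·temp)/(l·(4/3 − m·cos²θ/(M+m))) = -3.974287027
ẍ = temp − m·l·θ̈·cosθ/(M+m) = 2.477064028
Euler: x'=-1.121713035+0.032954·-0.756875990=-1.146655126, ẋ'=-0.756875990+0.032954·2.477064028=-0.675246822
       θ'=0.004443870+0.032954·-1.158871516=-0.033745582, θ̇'=-1.158871516+0.032954·-3.974287027=-1.289840171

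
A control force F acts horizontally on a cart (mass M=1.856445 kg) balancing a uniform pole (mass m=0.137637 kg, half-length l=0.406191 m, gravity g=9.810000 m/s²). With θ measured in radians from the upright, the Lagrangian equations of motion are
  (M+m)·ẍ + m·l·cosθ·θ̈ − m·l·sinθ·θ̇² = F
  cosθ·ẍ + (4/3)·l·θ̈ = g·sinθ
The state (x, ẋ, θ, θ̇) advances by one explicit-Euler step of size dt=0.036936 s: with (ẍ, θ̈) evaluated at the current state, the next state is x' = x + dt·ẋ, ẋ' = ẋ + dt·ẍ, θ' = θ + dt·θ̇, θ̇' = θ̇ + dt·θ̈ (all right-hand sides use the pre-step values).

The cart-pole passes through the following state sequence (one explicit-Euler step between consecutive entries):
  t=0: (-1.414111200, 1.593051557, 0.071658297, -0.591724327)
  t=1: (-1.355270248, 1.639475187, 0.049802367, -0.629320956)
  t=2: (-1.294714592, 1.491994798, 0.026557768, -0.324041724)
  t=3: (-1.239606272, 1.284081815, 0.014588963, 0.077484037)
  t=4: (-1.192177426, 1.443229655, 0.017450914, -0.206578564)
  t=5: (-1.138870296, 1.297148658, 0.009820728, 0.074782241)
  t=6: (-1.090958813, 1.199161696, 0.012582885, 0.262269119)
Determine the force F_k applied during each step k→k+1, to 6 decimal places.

F_0 = 2.448133 N
F_1 = -7.501696 N
F_2 = -10.617315 N
F_3 = 8.162072 N
F_4 = -7.460781 N
F_5 = -5.006304 N

step 0→1:
  ẍ = (ẋ'−ẋ)/dt = (1.639475187−1.593051557)/0.036936 = 1.256867
  θ̈ = (θ̇'−θ̇)/dt = (-0.629320956−-0.591724327)/0.036936 = -1.017886
  sinθ=0.071597, cosθ=0.997434
  F = (M+m)·ẍ + m·l·cosθ·θ̈ − m·l·sinθ·θ̇² = 2.506295 + -0.056761 − 0.001402 = 2.448133
step 1→2:
  ẍ = (ẋ'−ẋ)/dt = (1.491994798−1.639475187)/0.036936 = -3.992863
  θ̈ = (θ̇'−θ̇)/dt = (-0.324041724−-0.629320956)/0.036936 = 8.265086
  sinθ=0.049782, cosθ=0.998760
  F = (M+m)·ẍ + m·l·cosθ·θ̈ − m·l·sinθ·θ̇² = -7.962096 + 0.461503 − 0.001102 = -7.501696
step 2→3:
  ẍ = (ẋ'−ẋ)/dt = (1.284081815−1.491994798)/0.036936 = -5.629006
  θ̈ = (θ̇'−θ̇)/dt = (0.077484037−-0.324041724)/0.036936 = 10.870851
  sinθ=0.026555, cosθ=0.999647
  F = (M+m)·ẍ + m·l·cosθ·θ̈ − m·l·sinθ·θ̇² = -11.224701 + 0.607541 − 0.000156 = -10.617315
step 3→4:
  ẍ = (ẋ'−ẋ)/dt = (1.443229655−1.284081815)/0.036936 = 4.308746
  θ̈ = (θ̇'−θ̇)/dt = (-0.206578564−0.077484037)/0.036936 = -7.690670
  sinθ=0.014588, cosθ=0.999894
  F = (M+m)·ẍ + m·l·cosθ·θ̈ − m·l·sinθ·θ̇² = 8.591993 + -0.429916 − 0.000005 = 8.162072
step 4→5:
  ẍ = (ẋ'−ẋ)/dt = (1.297148658−1.443229655)/0.036936 = -3.954976
  θ̈ = (θ̇'−θ̇)/dt = (0.074782241−-0.206578564)/0.036936 = 7.617522
  sinθ=0.017450, cosθ=0.999848
  F = (M+m)·ẍ + m·l·cosθ·θ̈ − m·l·sinθ·θ̇² = -7.886547 + 0.425807 − 0.000042 = -7.460781
step 5→6:
  ẍ = (ẋ'−ẋ)/dt = (1.199161696−1.297148658)/0.036936 = -2.652885
  θ̈ = (θ̇'−θ̇)/dt = (0.262269119−0.074782241)/0.036936 = 5.075993
  sinθ=0.009821, cosθ=0.999952
  F = (M+m)·ẍ + m·l·cosθ·θ̈ − m·l·sinθ·θ̇² = -5.290070 + 0.283769 − 0.000003 = -5.006304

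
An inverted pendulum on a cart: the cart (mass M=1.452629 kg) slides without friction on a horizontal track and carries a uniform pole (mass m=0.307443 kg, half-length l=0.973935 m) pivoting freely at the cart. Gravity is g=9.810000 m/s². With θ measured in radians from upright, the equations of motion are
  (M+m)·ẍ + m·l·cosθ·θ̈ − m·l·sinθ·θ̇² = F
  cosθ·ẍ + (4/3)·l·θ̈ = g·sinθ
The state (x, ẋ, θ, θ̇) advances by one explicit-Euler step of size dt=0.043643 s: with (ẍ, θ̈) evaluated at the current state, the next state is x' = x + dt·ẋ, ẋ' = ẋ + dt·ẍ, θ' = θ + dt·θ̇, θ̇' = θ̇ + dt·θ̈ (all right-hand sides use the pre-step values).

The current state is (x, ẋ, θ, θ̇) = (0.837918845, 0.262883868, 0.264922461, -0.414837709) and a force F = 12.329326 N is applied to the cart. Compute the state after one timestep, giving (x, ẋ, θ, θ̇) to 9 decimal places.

(0.849391886, 0.595331649, 0.246817699, -0.575588979)

sinθ=0.261834435, cosθ=0.965112806
temp = (F + m·l·θ̇²·sinθ)/(M+m) = (12.329326 + 0.013492046)/1.760072 = 7.012677916
θ̈ = (g·sinθ − cosθ·temp)/(l·(4/3 − m·cos²θ/(M+m))) = -3.683323100
ẍ = temp − m·l·θ̈·cosθ/(M+m) = 7.617436503
Euler: x'=0.837918845+0.043643·0.262883868=0.849391886, ẋ'=0.262883868+0.043643·7.617436503=0.595331649
       θ'=0.264922461+0.043643·-0.414837709=0.246817699, θ̇'=-0.414837709+0.043643·-3.683323100=-0.575588979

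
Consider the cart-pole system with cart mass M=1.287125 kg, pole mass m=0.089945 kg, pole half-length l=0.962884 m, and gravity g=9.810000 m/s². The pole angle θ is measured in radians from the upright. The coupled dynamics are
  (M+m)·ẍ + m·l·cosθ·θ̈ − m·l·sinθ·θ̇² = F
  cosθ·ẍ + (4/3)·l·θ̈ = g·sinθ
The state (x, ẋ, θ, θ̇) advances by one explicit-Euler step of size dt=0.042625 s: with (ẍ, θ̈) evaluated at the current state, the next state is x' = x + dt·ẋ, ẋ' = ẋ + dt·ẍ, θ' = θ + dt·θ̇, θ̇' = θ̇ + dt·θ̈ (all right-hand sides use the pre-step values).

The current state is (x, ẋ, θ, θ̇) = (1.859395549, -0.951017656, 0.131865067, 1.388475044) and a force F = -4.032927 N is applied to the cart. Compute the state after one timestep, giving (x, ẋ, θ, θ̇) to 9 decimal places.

sinθ=0.131483245, cosθ=0.991318393
temp = (F + m·l·θ̇²·sinθ)/(M+m) = (-4.032927 + 0.021953187)/1.377070 = -2.912686947
θ̈ = (g·sinθ − cosθ·temp)/(l·(4/3 − m·cos²θ/(M+m))) = 3.418258421
ẍ = temp − m·l·θ̈·cosθ/(M+m) = -3.125801464
Euler: x'=1.859395549+0.042625·-0.951017656=1.818858421, ẋ'=-0.951017656+0.042625·-3.125801464=-1.084254943
       θ'=0.131865067+0.042625·1.388475044=0.191048816, θ̇'=1.388475044+0.042625·3.418258421=1.534178309

(1.818858421, -1.084254943, 0.191048816, 1.534178309)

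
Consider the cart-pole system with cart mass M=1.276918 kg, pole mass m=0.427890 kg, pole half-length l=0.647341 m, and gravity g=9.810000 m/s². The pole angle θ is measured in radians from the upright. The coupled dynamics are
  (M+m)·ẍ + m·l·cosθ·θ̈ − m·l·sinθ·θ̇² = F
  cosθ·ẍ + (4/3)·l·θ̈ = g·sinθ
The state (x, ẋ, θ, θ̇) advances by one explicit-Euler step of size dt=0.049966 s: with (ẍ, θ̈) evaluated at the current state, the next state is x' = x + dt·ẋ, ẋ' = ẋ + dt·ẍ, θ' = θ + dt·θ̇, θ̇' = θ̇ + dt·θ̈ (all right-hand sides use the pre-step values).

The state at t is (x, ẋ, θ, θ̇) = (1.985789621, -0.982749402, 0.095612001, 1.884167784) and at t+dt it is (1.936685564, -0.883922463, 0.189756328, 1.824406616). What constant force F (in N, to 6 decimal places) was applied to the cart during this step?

ẍ = (ẋ'−ẋ)/dt = (-0.883922463−-0.982749402)/0.049966 = 1.977884
θ̈ = (θ̇'−θ̇)/dt = (1.824406616−1.884167784)/0.049966 = -1.196037
sinθ=0.095466, cosθ=0.995433
F = (M+m)·ẍ + m·l·cosθ·θ̈ − m·l·sinθ·θ̇² = 3.371912 + -0.329778 − 0.093876 = 2.948258

F = 2.948258 N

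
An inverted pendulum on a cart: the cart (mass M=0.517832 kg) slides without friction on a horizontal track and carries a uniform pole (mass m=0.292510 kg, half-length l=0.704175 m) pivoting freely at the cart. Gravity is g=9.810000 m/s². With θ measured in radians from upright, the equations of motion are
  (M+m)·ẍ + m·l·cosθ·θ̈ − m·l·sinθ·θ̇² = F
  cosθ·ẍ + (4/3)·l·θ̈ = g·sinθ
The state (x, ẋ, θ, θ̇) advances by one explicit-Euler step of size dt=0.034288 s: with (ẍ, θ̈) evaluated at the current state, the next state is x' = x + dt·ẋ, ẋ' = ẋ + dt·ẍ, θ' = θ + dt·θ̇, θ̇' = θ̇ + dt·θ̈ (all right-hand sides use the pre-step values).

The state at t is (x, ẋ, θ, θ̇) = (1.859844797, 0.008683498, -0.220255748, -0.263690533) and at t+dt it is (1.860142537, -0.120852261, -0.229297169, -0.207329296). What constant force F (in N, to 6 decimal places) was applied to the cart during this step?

F = -2.727842 N

ẍ = (ẋ'−ẋ)/dt = (-0.120852261−0.008683498)/0.034288 = -3.777874
θ̈ = (θ̇'−θ̇)/dt = (-0.207329296−-0.263690533)/0.034288 = 1.643760
sinθ=-0.218479, cosθ=0.975842
F = (M+m)·ẍ + m·l·cosθ·θ̈ − m·l·sinθ·θ̇² = -3.061370 + 0.330399 − -0.003129 = -2.727842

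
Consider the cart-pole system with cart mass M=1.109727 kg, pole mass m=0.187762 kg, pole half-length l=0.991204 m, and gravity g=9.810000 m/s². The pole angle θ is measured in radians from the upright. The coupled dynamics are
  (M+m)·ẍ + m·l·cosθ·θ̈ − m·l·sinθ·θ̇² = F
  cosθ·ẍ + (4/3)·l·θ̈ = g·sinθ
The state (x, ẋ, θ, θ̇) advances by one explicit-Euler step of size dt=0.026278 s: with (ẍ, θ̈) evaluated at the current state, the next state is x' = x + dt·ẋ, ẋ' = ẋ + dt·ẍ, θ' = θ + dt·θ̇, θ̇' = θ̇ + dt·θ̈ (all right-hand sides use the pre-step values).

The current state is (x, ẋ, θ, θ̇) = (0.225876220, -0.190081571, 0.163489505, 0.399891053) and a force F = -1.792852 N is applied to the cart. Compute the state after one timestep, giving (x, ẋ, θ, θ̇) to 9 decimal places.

sinθ=0.162762164, cosθ=0.986665332
temp = (F + m·l·θ̇²·sinθ)/(M+m) = (-1.792852 + 0.004844038)/1.297489 = -1.378052501
θ̈ = (g·sinθ − cosθ·temp)/(l·(4/3 − m·cos²θ/(M+m))) = 2.501233270
ẍ = temp − m·l·θ̈·cosθ/(M+m) = -1.732042612
Euler: x'=0.225876220+0.026278·-0.190081571=0.220881256, ẋ'=-0.190081571+0.026278·-1.732042612=-0.235596187
       θ'=0.163489505+0.026278·0.399891053=0.173997842, θ̇'=0.399891053+0.026278·2.501233270=0.465618461

(0.220881256, -0.235596187, 0.173997842, 0.465618461)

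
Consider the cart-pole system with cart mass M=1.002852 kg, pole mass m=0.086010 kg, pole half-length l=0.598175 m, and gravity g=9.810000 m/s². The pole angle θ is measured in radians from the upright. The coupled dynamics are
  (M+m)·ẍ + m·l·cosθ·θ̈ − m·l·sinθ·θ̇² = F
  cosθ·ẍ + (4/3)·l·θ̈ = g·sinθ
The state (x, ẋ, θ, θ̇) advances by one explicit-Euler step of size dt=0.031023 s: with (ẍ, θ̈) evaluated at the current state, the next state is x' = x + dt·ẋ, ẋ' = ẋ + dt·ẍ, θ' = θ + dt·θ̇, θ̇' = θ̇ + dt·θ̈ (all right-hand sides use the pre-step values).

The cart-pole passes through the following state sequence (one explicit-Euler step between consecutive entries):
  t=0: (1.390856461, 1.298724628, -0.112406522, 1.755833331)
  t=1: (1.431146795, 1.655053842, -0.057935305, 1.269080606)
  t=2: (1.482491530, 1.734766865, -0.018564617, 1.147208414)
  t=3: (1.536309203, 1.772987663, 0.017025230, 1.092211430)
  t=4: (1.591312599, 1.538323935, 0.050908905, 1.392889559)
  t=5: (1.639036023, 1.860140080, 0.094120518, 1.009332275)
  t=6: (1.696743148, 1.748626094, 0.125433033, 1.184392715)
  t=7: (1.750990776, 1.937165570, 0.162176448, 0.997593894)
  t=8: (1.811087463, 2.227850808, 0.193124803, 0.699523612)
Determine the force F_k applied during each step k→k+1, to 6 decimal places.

step 0→1:
  ẍ = (ẋ'−ẋ)/dt = (1.655053842−1.298724628)/0.031023 = 11.485969
  θ̈ = (θ̇'−θ̇)/dt = (1.269080606−1.755833331)/0.031023 = -15.690060
  sinθ=-0.112170, cosθ=0.993689
  F = (M+m)·ẍ + m·l·cosθ·θ̈ − m·l·sinθ·θ̇² = 12.506635 + -0.802144 − -0.017792 = 11.722283
step 1→2:
  ẍ = (ẋ'−ẋ)/dt = (1.734766865−1.655053842)/0.031023 = 2.569481
  θ̈ = (θ̇'−θ̇)/dt = (1.147208414−1.269080606)/0.031023 = -3.928446
  sinθ=-0.057903, cosθ=0.998322
  F = (M+m)·ẍ + m·l·cosθ·θ̈ − m·l·sinθ·θ̇² = 2.797811 + -0.201776 − -0.004798 = 2.600833
step 2→3:
  ẍ = (ẋ'−ẋ)/dt = (1.772987663−1.734766865)/0.031023 = 1.232015
  θ̈ = (θ̇'−θ̇)/dt = (1.092211430−1.147208414)/0.031023 = -1.772781
  sinθ=-0.018564, cosθ=0.999828
  F = (M+m)·ẍ + m·l·cosθ·θ̈ − m·l·sinθ·θ̇² = 1.341494 + -0.091192 − -0.001257 = 1.251559
step 3→4:
  ẍ = (ẋ'−ẋ)/dt = (1.538323935−1.772987663)/0.031023 = -7.564186
  θ̈ = (θ̇'−θ̇)/dt = (1.392889559−1.092211430)/0.031023 = 9.692104
  sinθ=0.017024, cosθ=0.999855
  F = (M+m)·ẍ + m·l·cosθ·θ̈ − m·l·sinθ·θ̇² = -8.236354 + 0.498577 − 0.001045 = -7.738822
step 4→5:
  ẍ = (ẋ'−ẋ)/dt = (1.860140080−1.538323935)/0.031023 = 10.373470
  θ̈ = (θ̇'−θ̇)/dt = (1.009332275−1.392889559)/0.031023 = -12.363643
  sinθ=0.050887, cosθ=0.998704
  F = (M+m)·ẍ + m·l·cosθ·θ̈ − m·l·sinθ·θ̇² = 11.295277 + -0.635273 − 0.005079 = 10.654924
step 5→6:
  ẍ = (ẋ'−ẋ)/dt = (1.748626094−1.860140080)/0.031023 = -3.594558
  θ̈ = (θ̇'−θ̇)/dt = (1.184392715−1.009332275)/0.031023 = 5.642924
  sinθ=0.093982, cosθ=0.995574
  F = (M+m)·ẍ + m·l·cosθ·θ̈ − m·l·sinθ·θ̇² = -3.913978 + 0.289038 − 0.004926 = -3.629866
step 6→7:
  ẍ = (ẋ'−ẋ)/dt = (1.937165570−1.748626094)/0.031023 = 6.077410
  θ̈ = (θ̇'−θ̇)/dt = (0.997593894−1.184392715)/0.031023 = -6.021301
  sinθ=0.125104, cosθ=0.992144
  F = (M+m)·ẍ + m·l·cosθ·θ̈ − m·l·sinθ·θ̇² = 6.617460 + -0.307356 − 0.009029 = 6.301075
step 7→8:
  ẍ = (ẋ'−ẋ)/dt = (2.227850808−1.937165570)/0.031023 = 9.369991
  θ̈ = (θ̇'−θ̇)/dt = (0.699523612−0.997593894)/0.031023 = -9.608042
  sinθ=0.161466, cosθ=0.986878
  F = (M+m)·ẍ + m·l·cosθ·θ̈ − m·l·sinθ·θ̇² = 10.202627 + -0.487838 − 0.008267 = 9.706522

F_0 = 11.722283 N
F_1 = 2.600833 N
F_2 = 1.251559 N
F_3 = -7.738822 N
F_4 = 10.654924 N
F_5 = -3.629866 N
F_6 = 6.301075 N
F_7 = 9.706522 N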